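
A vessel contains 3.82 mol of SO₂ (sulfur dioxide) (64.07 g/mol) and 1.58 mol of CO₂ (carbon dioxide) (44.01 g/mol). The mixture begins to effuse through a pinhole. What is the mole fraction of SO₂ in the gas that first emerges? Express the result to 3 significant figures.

Rate_i ∝ x_i/√M_i (Graham's law weighted by mole fraction), so the effusate composition follows n_i/√M_i.
x_SO₂(eff) = (n_SO₂/√M_SO₂) / (n_SO₂/√M_SO₂ + n_CO₂/√M_CO₂)
= (3.82/√64.07) / (3.82/√64.07 + 1.58/√44.01) = 0.4772/(0.4772 + 0.2382) = 0.667.

0.667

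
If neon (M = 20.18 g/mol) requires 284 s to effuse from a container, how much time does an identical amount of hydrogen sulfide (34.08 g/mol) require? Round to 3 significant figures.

From Graham's law, t_H₂S/t_Ne = √(M_H₂S/M_Ne) = √(34.08/20.18) = √1.689 = 1.300.
So the time for H₂S is 284 × 1.300 = 369 s.

369 s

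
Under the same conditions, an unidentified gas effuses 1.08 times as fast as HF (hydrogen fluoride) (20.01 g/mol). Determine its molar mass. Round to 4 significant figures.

17.16 g/mol

From Graham's law, rate_X/rate_HF = √(M_HF/M_X).
1.08 = √(20.01/M_X)
M_X = 20.01 / 1.08² = 20.01 / 1.166 = 17.16 g/mol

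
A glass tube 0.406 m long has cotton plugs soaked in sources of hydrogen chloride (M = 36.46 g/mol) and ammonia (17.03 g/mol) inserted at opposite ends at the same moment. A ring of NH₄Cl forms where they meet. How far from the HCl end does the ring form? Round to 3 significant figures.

Graham's law gives d_HCl/d_NH₃ = rate_HCl/rate_NH₃ = √(M_NH₃/M_HCl) = √(17.03/36.46) = 0.6834.
With d_HCl + d_NH₃ = 0.406 m, d_NH₃ = 0.406/(1 + 0.6834) = 0.2412 m.
d_HCl = 0.406 − 0.2412 = 0.165 m.

0.165 m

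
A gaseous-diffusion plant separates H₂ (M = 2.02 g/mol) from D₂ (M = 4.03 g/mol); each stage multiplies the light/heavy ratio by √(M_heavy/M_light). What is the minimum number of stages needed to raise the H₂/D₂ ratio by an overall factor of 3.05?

With α = √(4.03/2.02) per stage, ln α = ½ ln(1.99505) = 0.3453.
Need α^N ≥ 3.05 ⇒ N ≥ ln(3.05) / ln α = 1.115 / 0.3453 = 3.23.
So at least 4 stages are needed.

4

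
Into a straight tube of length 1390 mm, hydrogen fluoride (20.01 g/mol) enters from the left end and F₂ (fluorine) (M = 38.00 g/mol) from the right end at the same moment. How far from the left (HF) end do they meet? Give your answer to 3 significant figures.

Distances travelled in equal time are proportional to diffusion rates, so d_HF/d_F₂ = √(M_F₂/M_HF) = √(38.00/20.01) = 1.378.
With d_HF + d_F₂ = 1390 mm, d_F₂ = 1390/(1 + 1.378) = 584.5 mm.
d_HF = 1390 − 584.5 = 805 mm.

805 mm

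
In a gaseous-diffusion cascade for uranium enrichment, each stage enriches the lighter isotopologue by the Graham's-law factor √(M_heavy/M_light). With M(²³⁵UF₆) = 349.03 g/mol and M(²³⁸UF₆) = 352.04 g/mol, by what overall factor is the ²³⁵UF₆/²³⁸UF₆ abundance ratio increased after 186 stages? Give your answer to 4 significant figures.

2.222

Overall factor = α^186 with α = √(352.04/349.03), i.e. (352.04/349.03)^(186/2).
= 1.00862^93 = 2.222.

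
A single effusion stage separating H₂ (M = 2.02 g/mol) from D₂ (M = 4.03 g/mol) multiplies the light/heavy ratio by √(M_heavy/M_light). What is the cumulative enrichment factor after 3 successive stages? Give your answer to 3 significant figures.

After 3 stages the ratio has grown by (√(4.03/2.02))^3 = (4.03/2.02)^(3/2).
= 1.99505^(3/2) = 2.82.

2.82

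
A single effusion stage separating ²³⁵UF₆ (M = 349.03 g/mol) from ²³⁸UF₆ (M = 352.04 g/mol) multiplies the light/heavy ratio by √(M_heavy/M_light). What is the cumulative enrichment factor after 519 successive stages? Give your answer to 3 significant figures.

After 519 stages the ratio has grown by (√(352.04/349.03))^519 = (352.04/349.03)^(519/2).
= 1.00862^(519/2) = 9.28.

9.28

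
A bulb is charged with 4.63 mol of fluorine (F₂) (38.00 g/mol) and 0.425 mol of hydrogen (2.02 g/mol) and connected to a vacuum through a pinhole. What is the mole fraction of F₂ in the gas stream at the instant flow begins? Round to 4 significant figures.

Rate_i ∝ x_i/√M_i (Graham's law weighted by mole fraction), so the effusate composition follows n_i/√M_i.
Mole fraction of F₂ in the effusate = (n_F₂/√M_F₂) / (n_F₂/√M_F₂ + n_H₂/√M_H₂)
= (4.63/√38.00) / (4.63/√38.00 + 0.425/√2.02) = 0.7511/(0.7511 + 0.2990) = 0.7152.

0.7152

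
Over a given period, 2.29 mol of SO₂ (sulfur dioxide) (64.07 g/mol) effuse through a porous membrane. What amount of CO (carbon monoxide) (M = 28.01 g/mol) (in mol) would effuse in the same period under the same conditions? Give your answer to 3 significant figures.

Using Graham's law: rate_CO/rate_SO₂ = √(M_SO₂/M_CO) = √(64.07/28.01) = √2.287 = 1.512.
So the amount for CO is 2.29 × 1.512 = 3.46 mol.

3.46 mol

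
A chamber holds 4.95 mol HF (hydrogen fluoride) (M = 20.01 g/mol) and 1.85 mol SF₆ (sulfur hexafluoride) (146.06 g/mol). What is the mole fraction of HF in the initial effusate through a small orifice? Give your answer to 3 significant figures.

Rate_i ∝ x_i/√M_i (Graham's law weighted by mole fraction), so the effusate composition follows n_i/√M_i.
So x_HF in the escaping gas = (n_HF/√M_HF) / Σ(n_i/√M_i)
= (4.95/√20.01) / (4.95/√20.01 + 1.85/√146.06) = 1.107/(1.107 + 0.1531) = 0.878.

0.878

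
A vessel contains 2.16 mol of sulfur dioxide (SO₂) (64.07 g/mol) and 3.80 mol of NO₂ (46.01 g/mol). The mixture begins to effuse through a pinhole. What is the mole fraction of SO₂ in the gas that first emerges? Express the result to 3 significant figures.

Effusion rate of each component ∝ n_i/√M_i (partial pressure × 1/√M).
Mole fraction of SO₂ in the effusate = (n_SO₂/√M_SO₂) / (n_SO₂/√M_SO₂ + n_NO₂/√M_NO₂)
= (2.16/√64.07) / (2.16/√64.07 + 3.80/√46.01) = 0.2699/(0.2699 + 0.5602) = 0.325.

0.325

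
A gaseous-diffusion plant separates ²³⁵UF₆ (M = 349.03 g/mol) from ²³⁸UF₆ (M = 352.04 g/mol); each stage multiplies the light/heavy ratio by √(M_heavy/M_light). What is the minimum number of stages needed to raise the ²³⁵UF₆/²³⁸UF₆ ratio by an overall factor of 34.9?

828

With α = √(352.04/349.03) per stage, ln α = ½ ln(1.00862) = 0.004293.
Need α^N ≥ 34.9 ⇒ N ≥ ln(34.9) / ln α = 3.552 / 0.004293 = 827.42.
So at least 828 stages are needed.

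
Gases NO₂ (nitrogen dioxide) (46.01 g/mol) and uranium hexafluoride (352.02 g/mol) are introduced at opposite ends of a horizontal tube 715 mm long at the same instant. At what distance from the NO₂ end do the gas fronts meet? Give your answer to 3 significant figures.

525 mm

The fronts meet when d_NO₂ + d_UF₆ = L with d_NO₂/d_UF₆ = √(M_UF₆/M_NO₂) (Graham's law). Here √(M_UF₆/M_NO₂) = √(352.02/46.01) = 2.766.
With d_NO₂ + d_UF₆ = 715 mm, d_UF₆ = 715/(1 + 2.766) = 189.9 mm.
d_NO₂ = 715 − 189.9 = 525 mm.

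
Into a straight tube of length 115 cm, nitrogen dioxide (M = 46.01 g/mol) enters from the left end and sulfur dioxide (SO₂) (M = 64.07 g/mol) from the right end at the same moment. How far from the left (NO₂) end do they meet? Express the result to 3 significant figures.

62.2 cm

In equal time, each gas travels a distance ∝ its rate ∝ 1/√M, so d_NO₂/d_SO₂ = √(M_SO₂/M_NO₂) = √(64.07/46.01) = 1.180.
With d_NO₂ + d_SO₂ = 115 cm, d_SO₂ = 115/(1 + 1.180) = 52.75 cm.
d_NO₂ = 115 − 52.75 = 62.2 cm.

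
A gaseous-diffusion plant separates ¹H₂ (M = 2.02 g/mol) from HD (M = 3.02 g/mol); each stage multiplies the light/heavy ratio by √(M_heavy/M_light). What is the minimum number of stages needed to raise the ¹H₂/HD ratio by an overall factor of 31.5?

18

Per stage α = (3.02/2.02)^(1/2) = 1.49505^0.5, giving ln α = 0.2011.
Need α^N ≥ 31.5 ⇒ N ≥ ln(31.5) / ln α = 3.450 / 0.2011 = 17.16.
Minimum whole number of stages: N = 18.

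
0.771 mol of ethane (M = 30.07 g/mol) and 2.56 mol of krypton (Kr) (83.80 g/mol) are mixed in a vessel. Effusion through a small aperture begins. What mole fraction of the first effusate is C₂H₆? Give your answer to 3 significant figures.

0.335

Each component's effusion rate ∝ (its partial pressure)·(1/√M) ∝ n_i/√M_i.
x_C₂H₆(eff) = (n_C₂H₆/√M_C₂H₆) / (n_C₂H₆/√M_C₂H₆ + n_Kr/√M_Kr)
= (0.771/√30.07) / (0.771/√30.07 + 2.56/√83.80) = 0.1406/(0.1406 + 0.2797) = 0.335.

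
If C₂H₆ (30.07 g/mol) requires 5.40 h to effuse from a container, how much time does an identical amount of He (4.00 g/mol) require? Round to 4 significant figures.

1.970 h

By Graham's law, t_He/t_C₂H₆ = √(M_He/M_C₂H₆) = √(4.00/30.07) = √0.1330 = 0.3647.
So the time for He is 5.40 × 0.3647 = 1.970 h.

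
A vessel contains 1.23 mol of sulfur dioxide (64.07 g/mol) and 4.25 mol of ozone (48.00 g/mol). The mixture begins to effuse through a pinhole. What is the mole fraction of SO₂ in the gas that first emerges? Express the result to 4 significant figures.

0.2003

The effusion rate of species i is ∝ p_i/√M_i ∝ n_i/√M_i.
x_SO₂(eff) = (n_SO₂/√M_SO₂) / (n_SO₂/√M_SO₂ + n_O₃/√M_O₃)
= (1.23/√64.07) / (1.23/√64.07 + 4.25/√48.00) = 0.1537/(0.1537 + 0.6134) = 0.2003.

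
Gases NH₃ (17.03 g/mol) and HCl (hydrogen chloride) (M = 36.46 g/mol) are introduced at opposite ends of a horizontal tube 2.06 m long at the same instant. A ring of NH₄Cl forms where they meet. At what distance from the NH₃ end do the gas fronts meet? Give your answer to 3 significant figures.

1.22 m

Graham's law gives d_NH₃/d_HCl = rate_NH₃/rate_HCl = √(M_HCl/M_NH₃) = √(36.46/17.03) = 1.463.
With d_NH₃ + d_HCl = 2.06 m, d_HCl = 2.06/(1 + 1.463) = 0.8363 m.
d_NH₃ = 2.06 − 0.8363 = 1.22 m.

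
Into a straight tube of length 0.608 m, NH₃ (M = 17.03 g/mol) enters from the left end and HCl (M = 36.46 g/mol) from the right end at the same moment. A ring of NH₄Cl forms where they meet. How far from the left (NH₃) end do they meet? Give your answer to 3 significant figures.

Graham's law gives d_NH₃/d_HCl = rate_NH₃/rate_HCl = √(M_HCl/M_NH₃) = √(36.46/17.03) = 1.463.
With d_NH₃ + d_HCl = 0.608 m, d_HCl = 0.608/(1 + 1.463) = 0.2468 m.
d_NH₃ = 0.608 − 0.2468 = 0.361 m.

0.361 m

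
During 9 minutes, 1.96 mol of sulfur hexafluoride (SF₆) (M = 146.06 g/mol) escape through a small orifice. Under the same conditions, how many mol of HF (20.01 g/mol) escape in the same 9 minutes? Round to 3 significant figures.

5.30 mol

By Graham's law, rate_HF/rate_SF₆ = √(M_SF₆/M_HF) = √(146.06/20.01) = √7.299 = 2.702.
So the amount for HF is 1.96 × 2.702 = 5.30 mol.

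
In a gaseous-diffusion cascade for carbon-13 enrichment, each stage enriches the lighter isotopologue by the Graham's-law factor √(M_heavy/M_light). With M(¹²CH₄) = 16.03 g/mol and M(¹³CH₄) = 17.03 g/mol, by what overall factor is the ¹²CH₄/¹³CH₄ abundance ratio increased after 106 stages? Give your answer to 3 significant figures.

24.7

After 106 stages the ratio has grown by (√(17.03/16.03))^106 = (17.03/16.03)^(106/2).
= 1.06238^53 = 24.7.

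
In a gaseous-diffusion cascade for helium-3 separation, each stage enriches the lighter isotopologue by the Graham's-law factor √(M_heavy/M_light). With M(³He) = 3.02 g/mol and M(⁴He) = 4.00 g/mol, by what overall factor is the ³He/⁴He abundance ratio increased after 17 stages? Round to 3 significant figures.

Each stage multiplies the ratio by α = √(4.00/3.02), so after 17 stages the overall factor is α^17 = (4.00/3.02)^(17/2).
= 1.32450^(17/2) = 10.9.

10.9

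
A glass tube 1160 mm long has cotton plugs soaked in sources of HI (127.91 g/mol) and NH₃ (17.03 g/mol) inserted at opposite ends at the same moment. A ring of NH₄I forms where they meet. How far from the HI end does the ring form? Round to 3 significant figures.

310 mm

Graham's law gives d_HI/d_NH₃ = rate_HI/rate_NH₃ = √(M_NH₃/M_HI) = √(17.03/127.91) = 0.3649.
With d_HI + d_NH₃ = 1160 mm, d_NH₃ = 1160/(1 + 0.3649) = 849.9 mm.
d_HI = 1160 − 849.9 = 310 mm.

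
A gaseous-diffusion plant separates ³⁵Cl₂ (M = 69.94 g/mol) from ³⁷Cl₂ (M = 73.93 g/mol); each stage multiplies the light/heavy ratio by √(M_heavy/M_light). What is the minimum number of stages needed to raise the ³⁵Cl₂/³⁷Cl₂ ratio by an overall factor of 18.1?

Single-stage factor α = √(73.93/69.94), so ln α = ½ ln(1.05705) = 0.02774.
Need α^N ≥ 18.1 ⇒ N ≥ ln(18.1) / ln α = 2.896 / 0.02774 = 104.39.
Rounding up, N = 105 stages.

105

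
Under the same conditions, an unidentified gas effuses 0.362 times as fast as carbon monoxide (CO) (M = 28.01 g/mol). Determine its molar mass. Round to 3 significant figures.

214 g/mol

Graham's law gives rate_X/rate_CO = √(M_CO/M_X).
0.362 = √(28.01/M_X)
M_X = 28.01 / 0.362² = 28.01 / 0.1310 = 214 g/mol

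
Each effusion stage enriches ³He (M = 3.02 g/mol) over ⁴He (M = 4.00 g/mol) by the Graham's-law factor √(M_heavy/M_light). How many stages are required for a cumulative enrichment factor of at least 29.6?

Single-stage factor α = √(4.00/3.02), so ln α = ½ ln(1.32450) = 0.1405.
Need α^N ≥ 29.6 ⇒ N ≥ ln(29.6) / ln α = 3.388 / 0.1405 = 24.11.
Rounding up, N = 25 stages.

25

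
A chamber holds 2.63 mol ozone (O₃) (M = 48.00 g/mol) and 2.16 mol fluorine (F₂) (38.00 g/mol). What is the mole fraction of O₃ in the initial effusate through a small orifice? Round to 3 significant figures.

Each component's effusion rate ∝ (its partial pressure)·(1/√M) ∝ n_i/√M_i.
Mole fraction of O₃ in the effusate = (n_O₃/√M_O₃) / (n_O₃/√M_O₃ + n_F₂/√M_F₂)
= (2.63/√48.00) / (2.63/√48.00 + 2.16/√38.00) = 0.3796/(0.3796 + 0.3504) = 0.520.

0.520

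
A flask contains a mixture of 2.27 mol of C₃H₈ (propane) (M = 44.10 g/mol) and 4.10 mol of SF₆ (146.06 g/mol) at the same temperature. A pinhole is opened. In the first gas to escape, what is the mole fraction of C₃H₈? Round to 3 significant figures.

Effusion rate of each component ∝ n_i/√M_i (partial pressure × 1/√M).
x_C₃H₈(eff) = (n_C₃H₈/√M_C₃H₈) / (n_C₃H₈/√M_C₃H₈ + n_SF₆/√M_SF₆)
= (2.27/√44.10) / (2.27/√44.10 + 4.10/√146.06) = 0.3418/(0.3418 + 0.3392) = 0.502.

0.502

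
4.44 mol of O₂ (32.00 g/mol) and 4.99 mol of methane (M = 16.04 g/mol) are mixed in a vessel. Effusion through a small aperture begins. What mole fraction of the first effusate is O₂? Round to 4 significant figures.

0.3865

Rate_i ∝ x_i/√M_i (Graham's law weighted by mole fraction), so the effusate composition follows n_i/√M_i.
Mole fraction of O₂ in the effusate = (n_O₂/√M_O₂) / (n_O₂/√M_O₂ + n_CH₄/√M_CH₄)
= (4.44/√32.00) / (4.44/√32.00 + 4.99/√16.04) = 0.7849/(0.7849 + 1.246) = 0.3865.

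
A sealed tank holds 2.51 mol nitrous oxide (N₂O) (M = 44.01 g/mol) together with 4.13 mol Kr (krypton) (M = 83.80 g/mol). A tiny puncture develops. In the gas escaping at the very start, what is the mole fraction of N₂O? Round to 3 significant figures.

The effusion rate of species i is ∝ p_i/√M_i ∝ n_i/√M_i.
So x_N₂O in the escaping gas = (n_N₂O/√M_N₂O) / Σ(n_i/√M_i)
= (2.51/√44.01) / (2.51/√44.01 + 4.13/√83.80) = 0.3784/(0.3784 + 0.4512) = 0.456.

0.456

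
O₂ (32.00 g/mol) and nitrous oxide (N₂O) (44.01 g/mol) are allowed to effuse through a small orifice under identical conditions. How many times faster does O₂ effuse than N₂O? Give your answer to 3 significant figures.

Since effusion rate ∝ 1/√M, rate_O₂/rate_N₂O = √(M_N₂O/M_O₂) = √(44.01/32.00) = √1.375 = 1.17.

1.17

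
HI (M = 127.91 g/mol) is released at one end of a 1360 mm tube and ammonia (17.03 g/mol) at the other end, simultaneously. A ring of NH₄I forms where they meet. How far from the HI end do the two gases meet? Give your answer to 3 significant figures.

The fronts meet when d_HI + d_NH₃ = L with d_HI/d_NH₃ = √(M_NH₃/M_HI) (Graham's law). Here √(M_NH₃/M_HI) = √(17.03/127.91) = 0.3649.
With d_HI + d_NH₃ = 1360 mm, d_NH₃ = 1360/(1 + 0.3649) = 996.4 mm.
d_HI = 1360 − 996.4 = 364 mm.

364 mm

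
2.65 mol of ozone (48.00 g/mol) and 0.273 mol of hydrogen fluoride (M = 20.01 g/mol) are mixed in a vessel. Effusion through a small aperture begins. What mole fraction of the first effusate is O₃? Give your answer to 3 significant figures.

Effusion rate of each component ∝ n_i/√M_i (partial pressure × 1/√M).
x_O₃(eff) = (n_O₃/√M_O₃) / (n_O₃/√M_O₃ + n_HF/√M_HF)
= (2.65/√48.00) / (2.65/√48.00 + 0.273/√20.01) = 0.3825/(0.3825 + 0.06103) = 0.862.

0.862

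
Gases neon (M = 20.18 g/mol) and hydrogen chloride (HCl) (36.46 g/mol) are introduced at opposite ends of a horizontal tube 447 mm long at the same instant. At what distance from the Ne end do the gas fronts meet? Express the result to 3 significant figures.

Graham's law gives d_Ne/d_HCl = rate_Ne/rate_HCl = √(M_HCl/M_Ne) = √(36.46/20.18) = 1.344.
With d_Ne + d_HCl = 447 mm, d_HCl = 447/(1 + 1.344) = 190.7 mm.
d_Ne = 447 − 190.7 = 256 mm.

256 mm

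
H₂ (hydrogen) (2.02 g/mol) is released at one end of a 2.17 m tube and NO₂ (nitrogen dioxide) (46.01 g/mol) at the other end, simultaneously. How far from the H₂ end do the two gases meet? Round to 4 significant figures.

Distances travelled in equal time are proportional to diffusion rates, so d_H₂/d_NO₂ = √(M_NO₂/M_H₂) = √(46.01/2.02) = 4.773.
With d_H₂ + d_NO₂ = 2.17 m, d_NO₂ = 2.17/(1 + 4.773) = 0.3759 m.
d_H₂ = 2.17 − 0.3759 = 1.794 m.

1.794 m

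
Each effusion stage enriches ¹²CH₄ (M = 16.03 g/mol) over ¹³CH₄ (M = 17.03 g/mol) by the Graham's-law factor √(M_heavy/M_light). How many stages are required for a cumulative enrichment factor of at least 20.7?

101

Single-stage factor α = √(17.03/16.03), so ln α = ½ ln(1.06238) = 0.03026.
Need α^N ≥ 20.7 ⇒ N ≥ ln(20.7) / ln α = 3.030 / 0.03026 = 100.15.
Minimum whole number of stages: N = 101.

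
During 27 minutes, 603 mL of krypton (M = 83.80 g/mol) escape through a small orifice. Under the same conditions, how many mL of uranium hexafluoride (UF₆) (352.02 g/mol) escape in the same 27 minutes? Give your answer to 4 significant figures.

By Graham's law, rate_UF₆/rate_Kr = √(M_Kr/M_UF₆) = √(83.80/352.02) = √0.2381 = 0.4879.
So the volume for UF₆ is 603 × 0.4879 = 294.2 mL.

294.2 mL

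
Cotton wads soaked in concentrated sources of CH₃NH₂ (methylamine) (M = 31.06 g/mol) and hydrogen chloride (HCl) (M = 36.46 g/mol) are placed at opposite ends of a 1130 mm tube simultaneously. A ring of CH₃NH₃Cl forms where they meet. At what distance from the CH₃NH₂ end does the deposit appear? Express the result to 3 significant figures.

588 mm

Graham's law gives d_CH₃NH₂/d_HCl = rate_CH₃NH₂/rate_HCl = √(M_HCl/M_CH₃NH₂) = √(36.46/31.06) = 1.083.
With d_CH₃NH₂ + d_HCl = 1130 mm, d_HCl = 1130/(1 + 1.083) = 542.4 mm.
d_CH₃NH₂ = 1130 − 542.4 = 588 mm.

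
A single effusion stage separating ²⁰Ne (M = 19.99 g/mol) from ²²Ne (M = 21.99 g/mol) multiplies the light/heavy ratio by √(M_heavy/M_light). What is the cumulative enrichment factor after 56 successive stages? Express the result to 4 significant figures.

Overall factor = α^56 with α = √(21.99/19.99), i.e. (21.99/19.99)^(56/2).
= 1.10005^28 = 14.44.

14.44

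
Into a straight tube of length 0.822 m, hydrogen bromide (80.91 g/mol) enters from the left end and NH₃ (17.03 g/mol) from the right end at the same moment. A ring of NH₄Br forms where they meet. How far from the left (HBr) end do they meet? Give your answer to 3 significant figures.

Graham's law gives d_HBr/d_NH₃ = rate_HBr/rate_NH₃ = √(M_NH₃/M_HBr) = √(17.03/80.91) = 0.4588.
With d_HBr + d_NH₃ = 0.822 m, d_NH₃ = 0.822/(1 + 0.4588) = 0.5635 m.
d_HBr = 0.822 − 0.5635 = 0.259 m.

0.259 m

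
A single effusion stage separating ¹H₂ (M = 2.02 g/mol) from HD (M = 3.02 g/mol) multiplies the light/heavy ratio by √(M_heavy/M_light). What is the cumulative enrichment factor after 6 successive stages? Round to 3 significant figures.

After 6 stages the ratio has grown by (√(3.02/2.02))^6 = (3.02/2.02)^(6/2).
= 1.49505^3 = 3.34.

3.34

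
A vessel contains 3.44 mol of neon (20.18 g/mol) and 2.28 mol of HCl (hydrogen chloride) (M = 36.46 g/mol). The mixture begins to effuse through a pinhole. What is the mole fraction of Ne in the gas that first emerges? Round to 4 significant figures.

0.6698

Each component's effusion rate ∝ (its partial pressure)·(1/√M) ∝ n_i/√M_i.
x_Ne(eff) = (n_Ne/√M_Ne) / (n_Ne/√M_Ne + n_HCl/√M_HCl)
= (3.44/√20.18) / (3.44/√20.18 + 2.28/√36.46) = 0.7658/(0.7658 + 0.3776) = 0.6698.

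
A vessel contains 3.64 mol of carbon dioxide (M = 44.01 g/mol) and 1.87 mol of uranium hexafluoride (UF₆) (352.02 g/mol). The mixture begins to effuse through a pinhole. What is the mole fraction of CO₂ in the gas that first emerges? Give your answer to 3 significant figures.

Effusion rate of each component ∝ n_i/√M_i (partial pressure × 1/√M).
x_CO₂(eff) = (n_CO₂/√M_CO₂) / (n_CO₂/√M_CO₂ + n_UF₆/√M_UF₆)
= (3.64/√44.01) / (3.64/√44.01 + 1.87/√352.02) = 0.5487/(0.5487 + 0.09967) = 0.846.

0.846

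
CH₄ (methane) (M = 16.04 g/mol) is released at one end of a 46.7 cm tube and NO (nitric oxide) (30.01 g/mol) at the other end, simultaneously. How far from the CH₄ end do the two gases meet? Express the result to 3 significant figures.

The fronts meet when d_CH₄ + d_NO = L with d_CH₄/d_NO = √(M_NO/M_CH₄) (Graham's law). Here √(M_NO/M_CH₄) = √(30.01/16.04) = 1.368.
With d_CH₄ + d_NO = 46.7 cm, d_NO = 46.7/(1 + 1.368) = 19.72 cm.
d_CH₄ = 46.7 − 19.72 = 27.0 cm.

27.0 cm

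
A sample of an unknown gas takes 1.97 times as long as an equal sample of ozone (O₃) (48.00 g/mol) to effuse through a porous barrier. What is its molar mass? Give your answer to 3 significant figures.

Graham's law gives t_X/t_O₃ = √(M_X/M_O₃).
1.97 = √(M_X/48.00)
M_X = 48.00 × 1.97² = 48.00 × 3.881 = 186 g/mol

186 g/mol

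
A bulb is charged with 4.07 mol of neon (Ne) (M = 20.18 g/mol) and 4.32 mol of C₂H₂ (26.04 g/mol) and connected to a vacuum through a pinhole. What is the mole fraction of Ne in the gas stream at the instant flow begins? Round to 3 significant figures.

0.517

Each component's effusion rate ∝ (its partial pressure)·(1/√M) ∝ n_i/√M_i.
So x_Ne in the escaping gas = (n_Ne/√M_Ne) / Σ(n_i/√M_i)
= (4.07/√20.18) / (4.07/√20.18 + 4.32/√26.04) = 0.9060/(0.9060 + 0.8466) = 0.517.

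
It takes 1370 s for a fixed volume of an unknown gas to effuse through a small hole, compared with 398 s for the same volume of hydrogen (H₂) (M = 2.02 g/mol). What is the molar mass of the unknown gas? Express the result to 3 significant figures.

23.9 g/mol

Using Graham's law: t_X/t_H₂ = √(M_X/M_H₂).
1370/398 = 3.442 = √(M_X/2.02)
M_X = 2.02 × 3.442² = 2.02 × 11.85 = 23.9 g/mol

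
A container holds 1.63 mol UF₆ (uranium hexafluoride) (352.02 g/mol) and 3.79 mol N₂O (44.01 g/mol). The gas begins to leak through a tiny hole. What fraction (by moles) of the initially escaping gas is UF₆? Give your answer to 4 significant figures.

Each component's effusion rate ∝ (its partial pressure)·(1/√M) ∝ n_i/√M_i.
x_UF₆(eff) = (n_UF₆/√M_UF₆) / (n_UF₆/√M_UF₆ + n_N₂O/√M_N₂O)
= (1.63/√352.02) / (1.63/√352.02 + 3.79/√44.01) = 0.08688/(0.08688 + 0.5713) = 0.1320.

0.1320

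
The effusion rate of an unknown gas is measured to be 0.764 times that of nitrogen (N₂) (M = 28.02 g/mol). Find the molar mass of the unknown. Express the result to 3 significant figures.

By Graham's law, rate_X/rate_N₂ = √(M_N₂/M_X).
0.764 = √(28.02/M_X)
M_X = 28.02 / 0.764² = 28.02 / 0.5837 = 48.0 g/mol

48.0 g/mol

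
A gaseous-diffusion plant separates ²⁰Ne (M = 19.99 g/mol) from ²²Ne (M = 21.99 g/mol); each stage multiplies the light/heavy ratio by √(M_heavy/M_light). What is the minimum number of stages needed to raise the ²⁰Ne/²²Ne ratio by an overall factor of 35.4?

Per stage α = (21.99/19.99)^(1/2) = 1.10005^0.5, giving ln α = 0.04768.
Need α^N ≥ 35.4 ⇒ N ≥ ln(35.4) / ln α = 3.567 / 0.04768 = 74.81.
So at least 75 stages are needed.

75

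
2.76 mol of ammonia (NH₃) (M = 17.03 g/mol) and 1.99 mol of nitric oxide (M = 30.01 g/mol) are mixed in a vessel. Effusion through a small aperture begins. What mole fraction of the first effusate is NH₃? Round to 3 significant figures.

0.648

Each component's effusion rate ∝ (its partial pressure)·(1/√M) ∝ n_i/√M_i.
Mole fraction of NH₃ in the effusate = (n_NH₃/√M_NH₃) / (n_NH₃/√M_NH₃ + n_NO/√M_NO)
= (2.76/√17.03) / (2.76/√17.03 + 1.99/√30.01) = 0.6688/(0.6688 + 0.3633) = 0.648.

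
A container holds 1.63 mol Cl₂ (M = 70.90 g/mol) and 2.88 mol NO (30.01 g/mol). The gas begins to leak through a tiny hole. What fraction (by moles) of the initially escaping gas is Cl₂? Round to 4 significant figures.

0.2691

The effusion rate of species i is ∝ p_i/√M_i ∝ n_i/√M_i.
x_Cl₂(eff) = (n_Cl₂/√M_Cl₂) / (n_Cl₂/√M_Cl₂ + n_NO/√M_NO)
= (1.63/√70.90) / (1.63/√70.90 + 2.88/√30.01) = 0.1936/(0.1936 + 0.5257) = 0.2691.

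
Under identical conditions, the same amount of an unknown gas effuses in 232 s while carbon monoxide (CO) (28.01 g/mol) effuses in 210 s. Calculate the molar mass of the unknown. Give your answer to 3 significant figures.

From Graham's law, t_X/t_CO = √(M_X/M_CO).
232/210 = 1.105 = √(M_X/28.01)
M_X = 28.01 × 1.105² = 28.01 × 1.220 = 34.2 g/mol

34.2 g/mol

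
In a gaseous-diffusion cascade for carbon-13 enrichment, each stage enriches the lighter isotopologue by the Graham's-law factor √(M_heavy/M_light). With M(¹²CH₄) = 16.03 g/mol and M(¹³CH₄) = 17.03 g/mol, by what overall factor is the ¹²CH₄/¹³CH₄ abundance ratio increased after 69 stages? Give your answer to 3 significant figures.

8.07

The single-stage factor is √(M_heavy/M_light), so 69 stages give [√(17.03/16.03)]^69 = (17.03/16.03)^(69/2).
= 1.06238^(69/2) = 8.07.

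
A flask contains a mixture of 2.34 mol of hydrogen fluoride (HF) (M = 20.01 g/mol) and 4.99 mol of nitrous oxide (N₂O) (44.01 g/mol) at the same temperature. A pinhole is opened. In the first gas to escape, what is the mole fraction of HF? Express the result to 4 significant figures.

0.4102

Each component's effusion rate ∝ (its partial pressure)·(1/√M) ∝ n_i/√M_i.
So x_HF in the escaping gas = (n_HF/√M_HF) / Σ(n_i/√M_i)
= (2.34/√20.01) / (2.34/√20.01 + 4.99/√44.01) = 0.5231/(0.5231 + 0.7522) = 0.4102.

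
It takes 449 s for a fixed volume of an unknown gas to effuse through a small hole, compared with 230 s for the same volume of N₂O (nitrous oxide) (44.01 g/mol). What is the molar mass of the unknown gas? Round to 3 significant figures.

168 g/mol

By Graham's law, t_X/t_N₂O = √(M_X/M_N₂O).
449/230 = 1.952 = √(M_X/44.01)
M_X = 44.01 × 1.952² = 44.01 × 3.811 = 168 g/mol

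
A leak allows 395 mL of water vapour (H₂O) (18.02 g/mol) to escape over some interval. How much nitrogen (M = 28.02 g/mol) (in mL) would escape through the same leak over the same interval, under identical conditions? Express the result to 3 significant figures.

317 mL

By Graham's law, rate_N₂/rate_H₂O = √(M_H₂O/M_N₂) = √(18.02/28.02) = √0.6431 = 0.8019.
So the volume for N₂ is 395 × 0.8019 = 317 mL.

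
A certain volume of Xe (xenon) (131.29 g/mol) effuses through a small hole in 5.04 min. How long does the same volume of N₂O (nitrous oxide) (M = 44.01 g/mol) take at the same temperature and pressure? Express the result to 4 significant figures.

Using Graham's law: t_N₂O/t_Xe = √(M_N₂O/M_Xe) = √(44.01/131.29) = √0.3352 = 0.5790.
So the time for N₂O is 5.04 × 0.5790 = 2.918 min.

2.918 min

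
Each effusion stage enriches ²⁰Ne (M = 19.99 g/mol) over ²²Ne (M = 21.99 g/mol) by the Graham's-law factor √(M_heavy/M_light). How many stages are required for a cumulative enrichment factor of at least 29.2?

Single-stage factor α = √(21.99/19.99), so ln α = ½ ln(1.10005) = 0.04768.
Need α^N ≥ 29.2 ⇒ N ≥ ln(29.2) / ln α = 3.374 / 0.04768 = 70.77.
Rounding up, N = 71 stages.

71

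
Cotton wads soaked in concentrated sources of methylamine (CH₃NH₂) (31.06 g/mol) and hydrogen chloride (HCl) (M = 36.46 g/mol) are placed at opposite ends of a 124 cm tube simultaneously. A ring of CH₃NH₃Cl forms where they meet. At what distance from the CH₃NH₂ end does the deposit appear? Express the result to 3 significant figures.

Graham's law gives d_CH₃NH₂/d_HCl = rate_CH₃NH₂/rate_HCl = √(M_HCl/M_CH₃NH₂) = √(36.46/31.06) = 1.083.
With d_CH₃NH₂ + d_HCl = 124 cm, d_HCl = 124/(1 + 1.083) = 59.52 cm.
d_CH₃NH₂ = 124 − 59.52 = 64.5 cm.

64.5 cm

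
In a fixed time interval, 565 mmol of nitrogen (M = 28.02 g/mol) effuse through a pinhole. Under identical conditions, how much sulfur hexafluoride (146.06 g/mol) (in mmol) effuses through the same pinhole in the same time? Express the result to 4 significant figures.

247.5 mmol

Using Graham's law: rate_SF₆/rate_N₂ = √(M_N₂/M_SF₆) = √(28.02/146.06) = √0.1918 = 0.4380.
So the amount for SF₆ is 565 × 0.4380 = 247.5 mmol.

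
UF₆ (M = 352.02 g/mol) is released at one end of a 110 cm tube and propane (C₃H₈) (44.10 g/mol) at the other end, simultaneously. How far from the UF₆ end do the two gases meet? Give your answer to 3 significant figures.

In equal time, each gas travels a distance ∝ its rate ∝ 1/√M, so d_UF₆/d_C₃H₈ = √(M_C₃H₈/M_UF₆) = √(44.10/352.02) = 0.3539.
With d_UF₆ + d_C₃H₈ = 110 cm, d_C₃H₈ = 110/(1 + 0.3539) = 81.24 cm.
d_UF₆ = 110 − 81.24 = 28.8 cm.

28.8 cm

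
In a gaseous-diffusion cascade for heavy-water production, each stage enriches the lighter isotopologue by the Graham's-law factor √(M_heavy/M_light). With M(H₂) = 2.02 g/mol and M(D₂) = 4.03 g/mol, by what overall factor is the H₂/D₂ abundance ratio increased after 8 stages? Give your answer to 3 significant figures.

15.8

Each stage multiplies the ratio by α = √(4.03/2.02), so after 8 stages the overall factor is α^8 = (4.03/2.02)^(8/2).
= 1.99505^4 = 15.8.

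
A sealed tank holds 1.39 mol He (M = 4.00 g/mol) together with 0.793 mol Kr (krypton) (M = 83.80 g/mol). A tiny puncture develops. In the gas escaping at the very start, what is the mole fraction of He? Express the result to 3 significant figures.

Effusion rate of each component ∝ n_i/√M_i (partial pressure × 1/√M).
So x_He in the escaping gas = (n_He/√M_He) / Σ(n_i/√M_i)
= (1.39/√4.00) / (1.39/√4.00 + 0.793/√83.80) = 0.6950/(0.6950 + 0.08663) = 0.889.

0.889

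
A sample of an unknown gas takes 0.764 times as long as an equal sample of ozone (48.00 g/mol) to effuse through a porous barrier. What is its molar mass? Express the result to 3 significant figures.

28.0 g/mol

Using Graham's law: t_X/t_O₃ = √(M_X/M_O₃).
0.764 = √(M_X/48.00)
M_X = 48.00 × 0.764² = 48.00 × 0.5837 = 28.0 g/mol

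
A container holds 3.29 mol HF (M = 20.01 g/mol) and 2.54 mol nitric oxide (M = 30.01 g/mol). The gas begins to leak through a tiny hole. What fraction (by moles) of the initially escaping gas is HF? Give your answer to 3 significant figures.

Each component's effusion rate ∝ (its partial pressure)·(1/√M) ∝ n_i/√M_i.
Mole fraction of HF in the effusate = (n_HF/√M_HF) / (n_HF/√M_HF + n_NO/√M_NO)
= (3.29/√20.01) / (3.29/√20.01 + 2.54/√30.01) = 0.7355/(0.7355 + 0.4637) = 0.613.

0.613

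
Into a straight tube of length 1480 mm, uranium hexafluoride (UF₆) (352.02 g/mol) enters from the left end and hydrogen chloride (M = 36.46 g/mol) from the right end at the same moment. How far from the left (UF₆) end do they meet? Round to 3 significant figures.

Distances travelled in equal time are proportional to diffusion rates, so d_UF₆/d_HCl = √(M_HCl/M_UF₆) = √(36.46/352.02) = 0.3218.
With d_UF₆ + d_HCl = 1480 mm, d_HCl = 1480/(1 + 0.3218) = 1120 mm.
d_UF₆ = 1480 − 1120 = 360 mm.

360 mm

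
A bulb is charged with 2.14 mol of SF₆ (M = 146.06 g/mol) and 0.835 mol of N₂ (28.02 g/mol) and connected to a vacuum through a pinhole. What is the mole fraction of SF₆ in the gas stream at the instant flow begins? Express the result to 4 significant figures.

0.5289

The effusion rate of species i is ∝ p_i/√M_i ∝ n_i/√M_i.
x_SF₆(eff) = (n_SF₆/√M_SF₆) / (n_SF₆/√M_SF₆ + n_N₂/√M_N₂)
= (2.14/√146.06) / (2.14/√146.06 + 0.835/√28.02) = 0.1771/(0.1771 + 0.1577) = 0.5289.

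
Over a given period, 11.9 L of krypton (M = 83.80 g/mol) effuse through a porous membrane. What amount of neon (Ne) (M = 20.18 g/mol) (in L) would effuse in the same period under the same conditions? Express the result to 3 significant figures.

24.2 L

From Graham's law, rate_Ne/rate_Kr = √(M_Kr/M_Ne) = √(83.80/20.18) = √4.153 = 2.038.
So the volume for Ne is 11.9 × 2.038 = 24.2 L.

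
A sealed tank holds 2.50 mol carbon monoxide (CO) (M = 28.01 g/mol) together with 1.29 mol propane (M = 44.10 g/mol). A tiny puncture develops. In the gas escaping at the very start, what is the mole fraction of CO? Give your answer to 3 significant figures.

Each component's effusion rate ∝ (its partial pressure)·(1/√M) ∝ n_i/√M_i.
Mole fraction of CO in the effusate = (n_CO/√M_CO) / (n_CO/√M_CO + n_C₃H₈/√M_C₃H₈)
= (2.50/√28.01) / (2.50/√28.01 + 1.29/√44.10) = 0.4724/(0.4724 + 0.1943) = 0.709.

0.709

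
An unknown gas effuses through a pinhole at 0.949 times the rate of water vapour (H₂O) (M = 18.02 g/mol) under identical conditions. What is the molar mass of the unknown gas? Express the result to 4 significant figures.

20.01 g/mol

By Graham's law, rate_X/rate_H₂O = √(M_H₂O/M_X).
0.949 = √(18.02/M_X)
M_X = 18.02 / 0.949² = 18.02 / 0.9006 = 20.01 g/mol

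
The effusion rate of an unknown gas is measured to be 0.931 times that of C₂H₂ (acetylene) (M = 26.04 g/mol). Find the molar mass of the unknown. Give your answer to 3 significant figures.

By Graham's law, rate_X/rate_C₂H₂ = √(M_C₂H₂/M_X).
0.931 = √(26.04/M_X)
M_X = 26.04 / 0.931² = 26.04 / 0.8668 = 30.0 g/mol

30.0 g/mol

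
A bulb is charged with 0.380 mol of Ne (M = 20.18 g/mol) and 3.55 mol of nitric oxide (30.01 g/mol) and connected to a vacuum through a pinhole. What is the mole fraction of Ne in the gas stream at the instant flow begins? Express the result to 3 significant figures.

The effusion rate of species i is ∝ p_i/√M_i ∝ n_i/√M_i.
Mole fraction of Ne in the effusate = (n_Ne/√M_Ne) / (n_Ne/√M_Ne + n_NO/√M_NO)
= (0.380/√20.18) / (0.380/√20.18 + 3.55/√30.01) = 0.08459/(0.08459 + 0.6480) = 0.115.

0.115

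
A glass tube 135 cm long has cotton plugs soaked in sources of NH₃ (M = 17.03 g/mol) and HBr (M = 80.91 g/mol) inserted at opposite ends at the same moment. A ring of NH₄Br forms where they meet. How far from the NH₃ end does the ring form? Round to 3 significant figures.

92.5 cm

Graham's law gives d_NH₃/d_HBr = rate_NH₃/rate_HBr = √(M_HBr/M_NH₃) = √(80.91/17.03) = 2.180.
With d_NH₃ + d_HBr = 135 cm, d_HBr = 135/(1 + 2.180) = 42.46 cm.
d_NH₃ = 135 − 42.46 = 92.5 cm.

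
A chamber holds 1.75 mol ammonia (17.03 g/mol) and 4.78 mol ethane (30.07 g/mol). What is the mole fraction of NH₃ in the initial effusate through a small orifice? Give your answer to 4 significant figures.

0.3273

Rate_i ∝ x_i/√M_i (Graham's law weighted by mole fraction), so the effusate composition follows n_i/√M_i.
So x_NH₃ in the escaping gas = (n_NH₃/√M_NH₃) / Σ(n_i/√M_i)
= (1.75/√17.03) / (1.75/√17.03 + 4.78/√30.07) = 0.4241/(0.4241 + 0.8717) = 0.3273.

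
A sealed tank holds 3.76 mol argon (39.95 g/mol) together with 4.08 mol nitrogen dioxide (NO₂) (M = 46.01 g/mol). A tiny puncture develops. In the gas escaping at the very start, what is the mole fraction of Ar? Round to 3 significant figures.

0.497

Effusion rate of each component ∝ n_i/√M_i (partial pressure × 1/√M).
Mole fraction of Ar in the effusate = (n_Ar/√M_Ar) / (n_Ar/√M_Ar + n_NO₂/√M_NO₂)
= (3.76/√39.95) / (3.76/√39.95 + 4.08/√46.01) = 0.5949/(0.5949 + 0.6015) = 0.497.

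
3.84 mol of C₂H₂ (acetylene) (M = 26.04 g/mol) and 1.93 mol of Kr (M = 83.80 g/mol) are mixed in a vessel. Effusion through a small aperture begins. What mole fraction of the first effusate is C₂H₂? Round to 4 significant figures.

Rate_i ∝ x_i/√M_i (Graham's law weighted by mole fraction), so the effusate composition follows n_i/√M_i.
Mole fraction of C₂H₂ in the effusate = (n_C₂H₂/√M_C₂H₂) / (n_C₂H₂/√M_C₂H₂ + n_Kr/√M_Kr)
= (3.84/√26.04) / (3.84/√26.04 + 1.93/√83.80) = 0.7525/(0.7525 + 0.2108) = 0.7811.

0.7811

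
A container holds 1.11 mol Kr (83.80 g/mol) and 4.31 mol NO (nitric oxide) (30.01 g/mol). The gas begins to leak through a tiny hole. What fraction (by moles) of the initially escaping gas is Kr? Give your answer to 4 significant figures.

0.1335

The effusion rate of species i is ∝ p_i/√M_i ∝ n_i/√M_i.
x_Kr(eff) = (n_Kr/√M_Kr) / (n_Kr/√M_Kr + n_NO/√M_NO)
= (1.11/√83.80) / (1.11/√83.80 + 4.31/√30.01) = 0.1213/(0.1213 + 0.7868) = 0.1335.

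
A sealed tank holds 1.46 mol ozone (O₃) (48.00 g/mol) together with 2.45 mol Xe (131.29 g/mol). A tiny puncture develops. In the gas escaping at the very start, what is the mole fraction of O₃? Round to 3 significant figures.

Rate_i ∝ x_i/√M_i (Graham's law weighted by mole fraction), so the effusate composition follows n_i/√M_i.
So x_O₃ in the escaping gas = (n_O₃/√M_O₃) / Σ(n_i/√M_i)
= (1.46/√48.00) / (1.46/√48.00 + 2.45/√131.29) = 0.2107/(0.2107 + 0.2138) = 0.496.

0.496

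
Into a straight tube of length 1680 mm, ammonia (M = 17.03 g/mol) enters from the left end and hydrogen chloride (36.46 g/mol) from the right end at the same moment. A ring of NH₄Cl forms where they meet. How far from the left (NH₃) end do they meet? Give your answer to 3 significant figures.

In equal time, each gas travels a distance ∝ its rate ∝ 1/√M, so d_NH₃/d_HCl = √(M_HCl/M_NH₃) = √(36.46/17.03) = 1.463.
With d_NH₃ + d_HCl = 1680 mm, d_HCl = 1680/(1 + 1.463) = 682.0 mm.
d_NH₃ = 1680 − 682.0 = 998 mm.

998 mm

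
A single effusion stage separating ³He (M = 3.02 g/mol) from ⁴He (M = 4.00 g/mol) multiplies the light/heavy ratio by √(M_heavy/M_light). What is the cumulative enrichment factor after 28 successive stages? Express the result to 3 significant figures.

Each stage multiplies the ratio by α = √(4.00/3.02), so after 28 stages the overall factor is α^28 = (4.00/3.02)^(28/2).
= 1.32450^14 = 51.1.

51.1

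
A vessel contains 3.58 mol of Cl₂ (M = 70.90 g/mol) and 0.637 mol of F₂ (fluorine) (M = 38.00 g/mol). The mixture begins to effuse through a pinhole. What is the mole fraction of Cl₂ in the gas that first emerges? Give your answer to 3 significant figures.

0.804

Each component's effusion rate ∝ (its partial pressure)·(1/√M) ∝ n_i/√M_i.
So x_Cl₂ in the escaping gas = (n_Cl₂/√M_Cl₂) / Σ(n_i/√M_i)
= (3.58/√70.90) / (3.58/√70.90 + 0.637/√38.00) = 0.4252/(0.4252 + 0.1033) = 0.804.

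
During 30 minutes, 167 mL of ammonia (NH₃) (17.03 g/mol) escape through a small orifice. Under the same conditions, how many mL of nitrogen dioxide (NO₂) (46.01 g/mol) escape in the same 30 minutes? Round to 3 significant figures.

Since effusion rate ∝ 1/√M, rate_NO₂/rate_NH₃ = √(M_NH₃/M_NO₂) = √(17.03/46.01) = √0.3701 = 0.6084.
So the volume for NO₂ is 167 × 0.6084 = 102 mL.

102 mL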